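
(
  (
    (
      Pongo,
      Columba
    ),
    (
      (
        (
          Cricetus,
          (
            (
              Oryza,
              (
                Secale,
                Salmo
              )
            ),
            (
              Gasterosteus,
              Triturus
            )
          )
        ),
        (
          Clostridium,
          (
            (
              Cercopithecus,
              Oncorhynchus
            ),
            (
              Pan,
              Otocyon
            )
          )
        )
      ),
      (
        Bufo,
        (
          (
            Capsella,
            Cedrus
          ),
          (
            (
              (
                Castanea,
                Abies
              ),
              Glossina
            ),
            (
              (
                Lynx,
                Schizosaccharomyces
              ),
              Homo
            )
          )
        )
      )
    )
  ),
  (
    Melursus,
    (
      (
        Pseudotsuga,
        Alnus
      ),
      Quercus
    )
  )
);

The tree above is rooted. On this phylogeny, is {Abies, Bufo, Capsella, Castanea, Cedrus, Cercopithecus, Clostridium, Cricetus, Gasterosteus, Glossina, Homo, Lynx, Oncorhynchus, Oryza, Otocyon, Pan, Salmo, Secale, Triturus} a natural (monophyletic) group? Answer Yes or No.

No

The MRCA of the listed taxa subtends (((Cricetus,((Oryza,(Secale,Salmo)),(Gasterosteus,Triturus))),(Clostridium,((Cercopithecus,Oncorhynchus),(Pan,Otocyon)))),(Bufo,((Capsella,Cedrus),(((Castanea,Abies),Glossina),((Lynx,Schizosaccharomyces),Homo))))).
That clade also contains Schizosaccharomyces, which is not in the proposed group, so the group is not monophyletic.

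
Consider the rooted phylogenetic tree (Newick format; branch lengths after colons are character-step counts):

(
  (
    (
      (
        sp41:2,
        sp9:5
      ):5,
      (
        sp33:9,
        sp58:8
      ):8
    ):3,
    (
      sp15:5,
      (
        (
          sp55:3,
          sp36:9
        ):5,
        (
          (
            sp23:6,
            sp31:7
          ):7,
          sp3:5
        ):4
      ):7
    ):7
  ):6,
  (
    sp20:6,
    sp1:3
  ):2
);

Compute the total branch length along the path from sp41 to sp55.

32

The path runs sp41 → … → MRCA → … → sp55; the MRCA is the node subtending (((sp41,sp9),(sp33,sp58)),(sp15,((sp55,sp36),((sp23,sp31),sp3)))).
Branch lengths along that path: 2 + 5 + 3 + 7 + 7 + 5 + 3 = 32.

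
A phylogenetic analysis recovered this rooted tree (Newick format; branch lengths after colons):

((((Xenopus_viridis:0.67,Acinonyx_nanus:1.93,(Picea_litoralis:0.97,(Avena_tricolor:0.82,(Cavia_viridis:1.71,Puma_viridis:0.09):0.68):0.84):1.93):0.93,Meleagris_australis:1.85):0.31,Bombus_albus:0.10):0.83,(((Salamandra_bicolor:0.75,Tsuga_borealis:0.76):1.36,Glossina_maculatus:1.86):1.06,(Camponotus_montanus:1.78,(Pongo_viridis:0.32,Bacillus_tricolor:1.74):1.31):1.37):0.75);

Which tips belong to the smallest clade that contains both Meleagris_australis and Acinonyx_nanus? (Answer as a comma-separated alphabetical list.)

Acinonyx_nanus, Avena_tricolor, Cavia_viridis, Meleagris_australis, Picea_litoralis, Puma_viridis, Xenopus_viridis

Tracing Meleagris_australis: it sits inside ((Xenopus_viridis,Acinonyx_nanus,(Picea_litoralis,(Avena_tricolor,(Cavia_viridis,Puma_viridis)))),Meleagris_australis).
Tracing Acinonyx_nanus: it sits inside (Xenopus_viridis,Acinonyx_nanus,(Picea_litoralis,(Avena_tricolor,(Cavia_viridis,Puma_viridis)))).
The smallest clade enclosing both is ((Xenopus_viridis,Acinonyx_nanus,(Picea_litoralis,(Avena_tricolor,(Cavia_viridis,Puma_viridis)))),Meleagris_australis); the answer is its 7 terminal taxa in alphabetical order.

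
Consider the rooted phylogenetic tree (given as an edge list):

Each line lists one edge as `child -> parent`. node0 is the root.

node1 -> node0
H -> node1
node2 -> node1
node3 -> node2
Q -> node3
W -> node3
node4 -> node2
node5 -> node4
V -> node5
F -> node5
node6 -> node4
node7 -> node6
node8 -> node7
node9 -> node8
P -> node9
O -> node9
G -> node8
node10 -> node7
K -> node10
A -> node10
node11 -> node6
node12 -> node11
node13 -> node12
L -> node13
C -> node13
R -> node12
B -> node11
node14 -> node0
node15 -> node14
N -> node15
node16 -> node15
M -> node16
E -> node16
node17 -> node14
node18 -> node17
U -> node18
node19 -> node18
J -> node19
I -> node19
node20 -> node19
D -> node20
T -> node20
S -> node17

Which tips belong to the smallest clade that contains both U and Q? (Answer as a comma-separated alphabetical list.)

A, B, C, D, E, F, G, H, I, J, K, L, M, N, O, P, Q, R, S, T, U, V, W

Tracing U: it sits inside (U,(J,I,(D,T))).
Tracing Q: it sits inside (Q,W).
The smallest clade enclosing both is the whole tree (their MRCA is the root), so the answer is all 23 tips in alphabetical order.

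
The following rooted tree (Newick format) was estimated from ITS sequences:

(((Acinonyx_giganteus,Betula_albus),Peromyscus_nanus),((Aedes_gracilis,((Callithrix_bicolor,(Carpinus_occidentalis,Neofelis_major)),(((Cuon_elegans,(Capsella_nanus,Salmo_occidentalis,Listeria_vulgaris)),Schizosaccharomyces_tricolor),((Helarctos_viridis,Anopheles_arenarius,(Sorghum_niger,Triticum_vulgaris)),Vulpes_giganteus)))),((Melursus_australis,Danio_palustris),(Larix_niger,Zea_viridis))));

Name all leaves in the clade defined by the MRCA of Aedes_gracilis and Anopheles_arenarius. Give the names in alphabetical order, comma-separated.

Aedes_gracilis, Anopheles_arenarius, Callithrix_bicolor, Capsella_nanus, Carpinus_occidentalis, Cuon_elegans, Helarctos_viridis, Listeria_vulgaris, Neofelis_major, Salmo_occidentalis, Schizosaccharomyces_tricolor, Sorghum_niger, Triticum_vulgaris, Vulpes_giganteus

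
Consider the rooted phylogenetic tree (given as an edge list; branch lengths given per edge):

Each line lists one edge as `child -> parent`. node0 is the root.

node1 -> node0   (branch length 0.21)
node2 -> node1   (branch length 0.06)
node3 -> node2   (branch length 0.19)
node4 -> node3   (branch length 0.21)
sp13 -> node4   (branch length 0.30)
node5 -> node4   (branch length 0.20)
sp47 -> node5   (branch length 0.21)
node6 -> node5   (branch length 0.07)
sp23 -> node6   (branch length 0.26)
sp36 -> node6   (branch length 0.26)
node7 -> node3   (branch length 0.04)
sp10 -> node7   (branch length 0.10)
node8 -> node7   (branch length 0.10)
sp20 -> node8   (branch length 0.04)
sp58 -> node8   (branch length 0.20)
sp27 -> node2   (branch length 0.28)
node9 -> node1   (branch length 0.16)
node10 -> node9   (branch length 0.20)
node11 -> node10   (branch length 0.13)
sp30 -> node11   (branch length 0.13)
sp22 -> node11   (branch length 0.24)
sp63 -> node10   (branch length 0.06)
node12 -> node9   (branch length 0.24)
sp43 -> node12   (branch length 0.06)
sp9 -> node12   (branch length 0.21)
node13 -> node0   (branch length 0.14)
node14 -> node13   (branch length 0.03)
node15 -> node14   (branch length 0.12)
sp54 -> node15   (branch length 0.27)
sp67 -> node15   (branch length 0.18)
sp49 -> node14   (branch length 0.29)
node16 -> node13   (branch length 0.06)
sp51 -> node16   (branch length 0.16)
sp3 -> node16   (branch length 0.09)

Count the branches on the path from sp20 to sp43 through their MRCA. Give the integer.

8

The MRCA of sp20 and sp43 is the node subtending ((((sp13,(sp47,(sp23,sp36))),(sp10,(sp20,sp58))),sp27),(((sp30,sp22),sp63),(sp43,sp9))).
From sp20 up to that node: 5 branches. From sp43 up to the same node: 3 branches. Total: 5 + 3 = 8.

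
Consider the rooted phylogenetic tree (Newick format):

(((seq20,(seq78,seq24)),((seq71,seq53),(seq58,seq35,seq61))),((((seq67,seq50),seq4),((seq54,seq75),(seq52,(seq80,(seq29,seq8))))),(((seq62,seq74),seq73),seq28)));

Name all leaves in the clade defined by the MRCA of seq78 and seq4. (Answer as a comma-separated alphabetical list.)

Tracing seq78: it sits inside (seq78,seq24).
Tracing seq4: it sits inside ((seq67,seq50),seq4).
The smallest clade enclosing both is the whole tree (their MRCA is the root), so the answer is all 21 tips in alphabetical order.

seq20, seq24, seq28, seq29, seq35, seq4, seq50, seq52, seq53, seq54, seq58, seq61, seq62, seq67, seq71, seq73, seq74, seq75, seq78, seq8, seq80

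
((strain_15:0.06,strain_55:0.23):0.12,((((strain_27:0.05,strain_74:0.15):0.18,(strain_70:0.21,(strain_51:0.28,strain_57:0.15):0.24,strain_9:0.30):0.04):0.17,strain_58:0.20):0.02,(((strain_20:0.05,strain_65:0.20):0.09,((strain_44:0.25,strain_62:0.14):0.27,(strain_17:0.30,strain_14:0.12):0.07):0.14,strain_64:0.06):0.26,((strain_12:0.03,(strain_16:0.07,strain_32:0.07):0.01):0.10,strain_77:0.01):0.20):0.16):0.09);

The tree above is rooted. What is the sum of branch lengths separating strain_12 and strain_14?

The path runs strain_12 → … → MRCA → … → strain_14; the MRCA is the node subtending (((strain_20,strain_65),((strain_44,strain_62),(strain_17,strain_14)),strain_64),((strain_12,(strain_16,strain_32)),strain_77)).
Branch lengths along that path: 0.03 + 0.10 + 0.20 + 0.26 + 0.14 + 0.07 + 0.12 = 0.92.

0.92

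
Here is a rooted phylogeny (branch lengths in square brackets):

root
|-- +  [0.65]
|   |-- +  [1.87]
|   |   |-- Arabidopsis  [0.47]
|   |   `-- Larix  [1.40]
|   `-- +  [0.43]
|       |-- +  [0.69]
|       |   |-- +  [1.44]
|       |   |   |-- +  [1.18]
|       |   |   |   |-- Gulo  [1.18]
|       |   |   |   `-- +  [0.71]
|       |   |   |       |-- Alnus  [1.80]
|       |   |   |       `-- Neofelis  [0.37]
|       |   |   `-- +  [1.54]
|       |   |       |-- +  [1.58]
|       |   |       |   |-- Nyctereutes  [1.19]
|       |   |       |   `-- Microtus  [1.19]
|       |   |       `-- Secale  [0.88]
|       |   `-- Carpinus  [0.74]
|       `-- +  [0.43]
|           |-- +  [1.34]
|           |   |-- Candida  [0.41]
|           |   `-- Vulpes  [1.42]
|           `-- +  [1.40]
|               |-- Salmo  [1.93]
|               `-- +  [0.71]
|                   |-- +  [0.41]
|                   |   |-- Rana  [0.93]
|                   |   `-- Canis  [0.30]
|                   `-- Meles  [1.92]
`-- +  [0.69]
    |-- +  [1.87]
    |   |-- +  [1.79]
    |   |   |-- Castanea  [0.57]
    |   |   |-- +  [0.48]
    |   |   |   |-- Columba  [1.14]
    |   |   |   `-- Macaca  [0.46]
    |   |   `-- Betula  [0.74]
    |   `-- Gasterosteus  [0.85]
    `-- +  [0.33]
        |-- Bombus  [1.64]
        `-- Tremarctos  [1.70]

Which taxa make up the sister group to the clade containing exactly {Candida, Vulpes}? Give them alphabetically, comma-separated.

Canis, Meles, Rana, Salmo

The clade containing exactly {Candida, Vulpes} attaches to the tree at the node subtending ((Candida,Vulpes),(Salmo,((Rana,Canis),Meles))).
The other lineage descending from that same node — the sister group — is (Salmo,((Rana,Canis),Meles)); its 4 tips in alphabetical order are the answer.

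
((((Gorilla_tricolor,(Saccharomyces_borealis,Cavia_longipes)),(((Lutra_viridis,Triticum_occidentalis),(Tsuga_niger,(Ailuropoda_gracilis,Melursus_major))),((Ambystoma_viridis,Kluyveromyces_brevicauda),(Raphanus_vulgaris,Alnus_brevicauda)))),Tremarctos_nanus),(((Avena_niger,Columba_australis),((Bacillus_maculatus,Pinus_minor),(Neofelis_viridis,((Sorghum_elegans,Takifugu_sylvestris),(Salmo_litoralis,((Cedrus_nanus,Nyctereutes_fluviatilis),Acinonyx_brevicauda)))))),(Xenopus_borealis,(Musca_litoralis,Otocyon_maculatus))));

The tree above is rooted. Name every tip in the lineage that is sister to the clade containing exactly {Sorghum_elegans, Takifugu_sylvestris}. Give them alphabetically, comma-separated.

The clade containing exactly {Sorghum_elegans, Takifugu_sylvestris} attaches to the tree at the node subtending ((Sorghum_elegans,Takifugu_sylvestris),(Salmo_litoralis,((Cedrus_nanus,Nyctereutes_fluviatilis),Acinonyx_brevicauda))).
The other lineage descending from that same node — the sister group — is (Salmo_litoralis,((Cedrus_nanus,Nyctereutes_fluviatilis),Acinonyx_brevicauda)); its 4 tips in alphabetical order are the answer.

Acinonyx_brevicauda, Cedrus_nanus, Nyctereutes_fluviatilis, Salmo_litoralis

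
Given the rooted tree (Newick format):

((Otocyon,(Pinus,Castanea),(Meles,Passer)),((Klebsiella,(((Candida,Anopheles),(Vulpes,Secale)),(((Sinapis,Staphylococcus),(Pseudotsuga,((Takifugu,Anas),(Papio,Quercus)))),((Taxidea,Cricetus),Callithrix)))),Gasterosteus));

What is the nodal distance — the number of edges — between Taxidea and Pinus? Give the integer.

The MRCA of Taxidea and Pinus is the root of the tree.
From Taxidea up to that node: 7 branches. From Pinus up to the same node: 3 branches. Total: 7 + 3 = 10.

10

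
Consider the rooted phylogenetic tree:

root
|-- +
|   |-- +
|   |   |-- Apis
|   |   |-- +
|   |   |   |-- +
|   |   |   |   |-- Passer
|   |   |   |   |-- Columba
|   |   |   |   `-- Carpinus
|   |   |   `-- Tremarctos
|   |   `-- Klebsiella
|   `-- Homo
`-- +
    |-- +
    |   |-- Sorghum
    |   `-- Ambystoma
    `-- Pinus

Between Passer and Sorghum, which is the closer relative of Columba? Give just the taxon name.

Passer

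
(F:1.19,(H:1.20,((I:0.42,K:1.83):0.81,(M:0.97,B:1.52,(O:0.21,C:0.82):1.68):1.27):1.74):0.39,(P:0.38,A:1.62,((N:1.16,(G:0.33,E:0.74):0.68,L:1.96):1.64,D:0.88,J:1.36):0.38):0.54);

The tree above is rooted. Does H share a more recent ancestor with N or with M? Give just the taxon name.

M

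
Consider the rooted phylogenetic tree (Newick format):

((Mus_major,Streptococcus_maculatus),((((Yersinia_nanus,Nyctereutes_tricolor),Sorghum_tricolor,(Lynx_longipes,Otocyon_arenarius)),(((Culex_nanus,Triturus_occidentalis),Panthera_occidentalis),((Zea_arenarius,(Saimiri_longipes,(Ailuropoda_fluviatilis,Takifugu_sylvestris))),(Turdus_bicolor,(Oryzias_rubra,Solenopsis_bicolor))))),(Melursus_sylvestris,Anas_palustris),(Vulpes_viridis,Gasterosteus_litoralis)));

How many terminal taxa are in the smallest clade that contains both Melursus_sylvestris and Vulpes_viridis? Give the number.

The MRCA of Melursus_sylvestris and Vulpes_viridis is the node subtending ((((Yersinia_nanus,Nyctereutes_tricolor),Sorghum_tricolor,(Lynx_longipes,Otocyon_arenarius)),(((Culex_nanus,Triturus_occidentalis),Panthera_occidentalis),((Zea_arenarius,(Saimiri_longipes,(Ailuropoda_fluviatilis,Takifugu_sylvestris))),(Turdus_bicolor,(Oryzias_rubra,Solenopsis_bicolor))))),(Melursus_sylvestris,Anas_palustris),(Vulpes_viridis,Gasterosteus_litoralis)).
That clade contains 19 terminal taxa: Ailuropoda_fluviatilis, Anas_palustris, Culex_nanus, Gasterosteus_litoralis, Lynx_longipes, Melursus_sylvestris, Nyctereutes_tricolor, Oryzias_rubra, Otocyon_arenarius, Panthera_occidentalis, Saimiri_longipes, Solenopsis_bicolor, Sorghum_tricolor, Takifugu_sylvestris, Triturus_occidentalis, Turdus_bicolor, Vulpes_viridis, Yersinia_nanus, Zea_arenarius.

19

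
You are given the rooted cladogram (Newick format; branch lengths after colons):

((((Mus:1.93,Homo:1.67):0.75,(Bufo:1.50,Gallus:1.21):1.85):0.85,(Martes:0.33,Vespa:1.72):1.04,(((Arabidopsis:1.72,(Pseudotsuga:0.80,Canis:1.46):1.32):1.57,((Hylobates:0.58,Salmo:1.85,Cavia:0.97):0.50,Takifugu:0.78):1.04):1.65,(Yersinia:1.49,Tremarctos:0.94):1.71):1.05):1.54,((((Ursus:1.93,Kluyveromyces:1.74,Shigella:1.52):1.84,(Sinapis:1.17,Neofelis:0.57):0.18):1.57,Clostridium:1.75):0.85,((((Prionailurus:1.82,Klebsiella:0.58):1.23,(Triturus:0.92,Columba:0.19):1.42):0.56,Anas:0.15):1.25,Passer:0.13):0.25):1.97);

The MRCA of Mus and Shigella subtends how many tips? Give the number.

27

The MRCA of Mus and Shigella is the root, so the clade is the entire tree.
That clade contains 27 terminal taxa: Anas, Arabidopsis, Bufo, Canis, Cavia, Clostridium, Columba, Gallus, Homo, Hylobates, Klebsiella, Kluyveromyces, Martes, Mus, Neofelis, Passer, Prionailurus, Pseudotsuga, Salmo, Shigella, Sinapis, Takifugu, Tremarctos, Triturus, Ursus, Vespa, Yersinia.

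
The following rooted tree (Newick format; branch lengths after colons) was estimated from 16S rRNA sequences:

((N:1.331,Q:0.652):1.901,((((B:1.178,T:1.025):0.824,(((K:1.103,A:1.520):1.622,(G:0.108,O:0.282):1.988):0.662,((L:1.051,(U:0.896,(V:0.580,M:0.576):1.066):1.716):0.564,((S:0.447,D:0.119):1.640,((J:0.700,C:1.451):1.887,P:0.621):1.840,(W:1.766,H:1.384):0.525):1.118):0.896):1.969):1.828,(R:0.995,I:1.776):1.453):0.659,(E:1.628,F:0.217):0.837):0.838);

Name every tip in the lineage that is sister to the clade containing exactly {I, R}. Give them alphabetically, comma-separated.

A, B, C, D, G, H, J, K, L, M, O, P, S, T, U, V, W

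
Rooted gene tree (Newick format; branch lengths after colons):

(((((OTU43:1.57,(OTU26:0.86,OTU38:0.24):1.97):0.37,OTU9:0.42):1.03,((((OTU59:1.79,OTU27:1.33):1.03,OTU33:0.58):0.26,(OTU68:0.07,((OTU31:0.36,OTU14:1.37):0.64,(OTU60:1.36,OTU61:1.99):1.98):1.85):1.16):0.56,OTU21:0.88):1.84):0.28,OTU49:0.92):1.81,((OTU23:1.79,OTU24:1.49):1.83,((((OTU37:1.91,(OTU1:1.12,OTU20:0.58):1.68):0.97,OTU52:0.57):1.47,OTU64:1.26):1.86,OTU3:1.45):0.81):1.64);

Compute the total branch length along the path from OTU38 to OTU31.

10.02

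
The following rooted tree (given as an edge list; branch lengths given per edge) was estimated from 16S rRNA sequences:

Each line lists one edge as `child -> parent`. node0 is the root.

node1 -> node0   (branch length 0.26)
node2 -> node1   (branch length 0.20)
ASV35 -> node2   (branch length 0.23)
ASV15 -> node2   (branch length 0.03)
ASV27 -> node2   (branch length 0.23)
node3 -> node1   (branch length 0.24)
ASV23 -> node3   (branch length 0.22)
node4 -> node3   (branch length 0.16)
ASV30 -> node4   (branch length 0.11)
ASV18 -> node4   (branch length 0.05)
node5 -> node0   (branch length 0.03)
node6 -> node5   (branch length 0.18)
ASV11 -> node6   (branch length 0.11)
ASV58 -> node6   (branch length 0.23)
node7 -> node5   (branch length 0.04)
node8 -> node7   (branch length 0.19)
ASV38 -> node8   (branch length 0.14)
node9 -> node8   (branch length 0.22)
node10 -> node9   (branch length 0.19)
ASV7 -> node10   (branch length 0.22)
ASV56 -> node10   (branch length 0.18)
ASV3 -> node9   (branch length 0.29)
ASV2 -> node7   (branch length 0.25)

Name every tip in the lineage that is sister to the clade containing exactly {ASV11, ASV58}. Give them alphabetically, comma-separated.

ASV2, ASV3, ASV38, ASV56, ASV7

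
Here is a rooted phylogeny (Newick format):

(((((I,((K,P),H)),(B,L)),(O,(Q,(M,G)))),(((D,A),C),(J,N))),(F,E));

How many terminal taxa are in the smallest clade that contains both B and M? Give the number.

10

The MRCA of B and M is the node subtending (((I,((K,P),H)),(B,L)),(O,(Q,(M,G)))).
That clade contains 10 terminal taxa: B, G, H, I, K, L, M, O, P, Q.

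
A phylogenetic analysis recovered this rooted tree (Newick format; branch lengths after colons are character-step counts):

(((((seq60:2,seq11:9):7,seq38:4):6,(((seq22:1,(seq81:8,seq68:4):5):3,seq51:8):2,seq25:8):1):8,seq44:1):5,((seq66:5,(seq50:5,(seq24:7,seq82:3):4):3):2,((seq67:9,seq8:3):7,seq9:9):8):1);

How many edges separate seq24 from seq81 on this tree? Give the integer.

The MRCA of seq24 and seq81 is the root of the tree.
From seq24 up to that node: 5 branches. From seq81 up to the same node: 7 branches. Total: 5 + 7 = 12.

12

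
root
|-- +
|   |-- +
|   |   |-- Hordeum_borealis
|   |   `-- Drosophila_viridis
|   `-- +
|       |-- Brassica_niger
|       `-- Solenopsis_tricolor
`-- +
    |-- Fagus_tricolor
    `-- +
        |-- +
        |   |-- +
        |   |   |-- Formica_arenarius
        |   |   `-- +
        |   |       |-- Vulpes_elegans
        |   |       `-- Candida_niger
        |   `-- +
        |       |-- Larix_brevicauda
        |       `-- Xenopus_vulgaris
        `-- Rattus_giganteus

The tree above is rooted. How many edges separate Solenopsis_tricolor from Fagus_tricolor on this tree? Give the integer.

5

The MRCA of Solenopsis_tricolor and Fagus_tricolor is the root of the tree.
From Solenopsis_tricolor up to that node: 3 branches. From Fagus_tricolor up to the same node: 2 branches. Total: 3 + 2 = 5.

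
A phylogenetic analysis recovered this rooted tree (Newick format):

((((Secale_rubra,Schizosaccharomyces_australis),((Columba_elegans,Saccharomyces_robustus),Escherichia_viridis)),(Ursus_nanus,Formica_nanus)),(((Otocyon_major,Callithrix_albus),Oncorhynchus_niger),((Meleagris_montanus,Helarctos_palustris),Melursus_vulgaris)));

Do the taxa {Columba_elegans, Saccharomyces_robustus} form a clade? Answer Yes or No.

The most recent common ancestor of these taxa subtends (Columba_elegans,Saccharomyces_robustus).
That clade has exactly 2 tips — every listed taxon and nothing else — so the group is monophyletic.

Yes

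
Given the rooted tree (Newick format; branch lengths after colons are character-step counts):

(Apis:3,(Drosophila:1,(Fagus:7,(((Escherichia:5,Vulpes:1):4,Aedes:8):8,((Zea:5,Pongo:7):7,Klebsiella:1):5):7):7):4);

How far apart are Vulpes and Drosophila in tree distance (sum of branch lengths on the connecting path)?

28

The path runs Vulpes → … → MRCA → … → Drosophila; the MRCA is the node subtending (Drosophila,(Fagus,(((Escherichia,Vulpes),Aedes),((Zea,Pongo),Klebsiella)))).
Branch lengths along that path: 1 + 4 + 8 + 7 + 7 + 1 = 28.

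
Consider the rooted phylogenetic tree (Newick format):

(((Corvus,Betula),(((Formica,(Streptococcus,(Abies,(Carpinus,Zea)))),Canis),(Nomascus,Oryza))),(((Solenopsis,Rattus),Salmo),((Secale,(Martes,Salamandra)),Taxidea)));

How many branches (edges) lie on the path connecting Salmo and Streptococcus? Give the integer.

The MRCA of Salmo and Streptococcus is the root of the tree.
From Salmo up to that node: 3 branches. From Streptococcus up to the same node: 6 branches. Total: 3 + 6 = 9.

9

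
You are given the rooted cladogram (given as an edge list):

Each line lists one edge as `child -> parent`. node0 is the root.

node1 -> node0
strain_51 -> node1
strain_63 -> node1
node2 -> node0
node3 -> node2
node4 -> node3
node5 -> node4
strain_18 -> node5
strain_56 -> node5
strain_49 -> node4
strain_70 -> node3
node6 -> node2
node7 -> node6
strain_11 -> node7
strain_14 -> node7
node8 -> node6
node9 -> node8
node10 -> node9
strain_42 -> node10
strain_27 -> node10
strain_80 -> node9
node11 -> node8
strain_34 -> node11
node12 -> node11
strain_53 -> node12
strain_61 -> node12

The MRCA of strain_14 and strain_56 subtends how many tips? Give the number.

12

The MRCA of strain_14 and strain_56 is the node subtending ((((strain_18,strain_56),strain_49),strain_70),((strain_11,strain_14),(((strain_42,strain_27),strain_80),(strain_34,(strain_53,strain_61))))).
That clade contains 12 terminal taxa: strain_11, strain_14, strain_18, strain_27, strain_34, strain_42, strain_49, strain_53, strain_56, strain_61, strain_70, strain_80.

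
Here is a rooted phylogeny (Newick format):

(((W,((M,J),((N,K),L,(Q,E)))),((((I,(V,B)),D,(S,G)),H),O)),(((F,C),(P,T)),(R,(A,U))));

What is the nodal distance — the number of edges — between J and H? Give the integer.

7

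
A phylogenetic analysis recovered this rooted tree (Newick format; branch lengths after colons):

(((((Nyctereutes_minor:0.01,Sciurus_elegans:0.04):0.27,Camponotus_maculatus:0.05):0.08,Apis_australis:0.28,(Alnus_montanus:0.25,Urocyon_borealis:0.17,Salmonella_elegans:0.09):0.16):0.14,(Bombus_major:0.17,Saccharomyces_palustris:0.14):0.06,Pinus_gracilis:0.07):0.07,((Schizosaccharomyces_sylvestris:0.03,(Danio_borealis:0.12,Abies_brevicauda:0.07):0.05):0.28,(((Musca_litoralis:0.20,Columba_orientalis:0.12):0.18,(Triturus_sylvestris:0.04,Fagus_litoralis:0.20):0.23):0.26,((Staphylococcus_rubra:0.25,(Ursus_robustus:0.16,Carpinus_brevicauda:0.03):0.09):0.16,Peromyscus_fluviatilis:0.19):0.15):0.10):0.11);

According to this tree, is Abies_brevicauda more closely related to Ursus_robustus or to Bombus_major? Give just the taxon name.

Ursus_robustus

The MRCA of Abies_brevicauda and Ursus_robustus subtends ((Schizosaccharomyces_sylvestris,(Danio_borealis,Abies_brevicauda)),(((Musca_litoralis,Columba_orientalis),(Triturus_sylvestris,Fagus_litoralis)),((Staphylococcus_rubra,(Ursus_robustus,Carpinus_brevicauda)),Peromyscus_fluviatilis))) (11 taxa).
The MRCA of Abies_brevicauda and Bombus_major is the root, subtending the entire tree (21 taxa).
The first is nested inside the second, so Abies_brevicauda shares a more recent common ancestor with Ursus_robustus.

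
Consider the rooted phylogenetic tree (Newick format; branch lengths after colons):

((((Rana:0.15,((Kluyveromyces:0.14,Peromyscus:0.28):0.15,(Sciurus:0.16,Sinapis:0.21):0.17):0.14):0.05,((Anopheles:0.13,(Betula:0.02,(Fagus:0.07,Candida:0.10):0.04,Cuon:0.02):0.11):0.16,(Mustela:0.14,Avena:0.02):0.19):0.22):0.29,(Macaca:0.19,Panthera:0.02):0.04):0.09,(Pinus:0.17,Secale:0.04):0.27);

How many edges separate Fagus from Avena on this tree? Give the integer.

6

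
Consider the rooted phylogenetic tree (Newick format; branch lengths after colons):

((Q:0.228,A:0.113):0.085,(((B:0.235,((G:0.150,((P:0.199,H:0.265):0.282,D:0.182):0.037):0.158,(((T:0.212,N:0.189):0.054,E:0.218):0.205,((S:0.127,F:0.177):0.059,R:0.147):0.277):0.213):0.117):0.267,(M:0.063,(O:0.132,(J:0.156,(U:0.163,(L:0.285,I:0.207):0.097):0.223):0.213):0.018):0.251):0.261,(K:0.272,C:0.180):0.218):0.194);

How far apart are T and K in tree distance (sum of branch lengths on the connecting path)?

1.819

The path runs T → … → MRCA → … → K; the MRCA is the node subtending (((B,((G,((P,H),D)),(((T,N),E),((S,F),R)))),(M,(O,(J,(U,(L,I)))))),(K,C)).
Branch lengths along that path: 0.212 + 0.054 + 0.205 + 0.213 + 0.117 + 0.267 + 0.261 + 0.218 + 0.272 = 1.819.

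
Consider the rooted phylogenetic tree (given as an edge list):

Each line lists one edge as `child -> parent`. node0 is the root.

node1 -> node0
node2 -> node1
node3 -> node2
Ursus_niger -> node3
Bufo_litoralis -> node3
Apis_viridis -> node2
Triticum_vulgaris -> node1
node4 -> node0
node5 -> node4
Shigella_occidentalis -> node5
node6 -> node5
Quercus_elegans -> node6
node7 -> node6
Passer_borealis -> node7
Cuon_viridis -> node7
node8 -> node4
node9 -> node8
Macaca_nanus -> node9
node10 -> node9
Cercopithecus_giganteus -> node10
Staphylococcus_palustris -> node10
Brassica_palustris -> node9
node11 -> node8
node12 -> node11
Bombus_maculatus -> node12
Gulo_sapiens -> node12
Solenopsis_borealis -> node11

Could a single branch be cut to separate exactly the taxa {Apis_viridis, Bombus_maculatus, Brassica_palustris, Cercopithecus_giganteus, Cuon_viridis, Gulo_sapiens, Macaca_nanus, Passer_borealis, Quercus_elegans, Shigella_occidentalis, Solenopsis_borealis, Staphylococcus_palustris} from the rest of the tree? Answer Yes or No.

No

The MRCA of the listed taxa is the root, so the smallest clade containing them is the whole tree.
That clade also contains Bufo_litoralis, Triticum_vulgaris, Ursus_niger, which are not in the proposed group, so the group is not monophyletic.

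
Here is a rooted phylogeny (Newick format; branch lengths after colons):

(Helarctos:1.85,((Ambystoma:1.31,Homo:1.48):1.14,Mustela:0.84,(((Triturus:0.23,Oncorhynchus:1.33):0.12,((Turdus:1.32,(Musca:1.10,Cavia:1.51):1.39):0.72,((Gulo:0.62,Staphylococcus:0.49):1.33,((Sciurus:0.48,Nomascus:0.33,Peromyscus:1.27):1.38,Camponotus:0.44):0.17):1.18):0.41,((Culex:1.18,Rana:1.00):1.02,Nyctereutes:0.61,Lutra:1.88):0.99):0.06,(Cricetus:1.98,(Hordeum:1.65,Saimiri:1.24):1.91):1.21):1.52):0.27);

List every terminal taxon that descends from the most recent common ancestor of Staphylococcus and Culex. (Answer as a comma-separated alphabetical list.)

Camponotus, Cavia, Culex, Gulo, Lutra, Musca, Nomascus, Nyctereutes, Oncorhynchus, Peromyscus, Rana, Sciurus, Staphylococcus, Triturus, Turdus

Tracing Staphylococcus: it sits inside (Gulo,Staphylococcus).
Tracing Culex: it sits inside (Culex,Rana).
The smallest clade enclosing both is ((Triturus,Oncorhynchus),((Turdus,(Musca,Cavia)),((Gulo,Staphylococcus),((Sciurus,Nomascus,Peromyscus),Camponotus))),((Culex,Rana),Nyctereutes,Lutra)); the answer is its 15 terminal taxa in alphabetical order.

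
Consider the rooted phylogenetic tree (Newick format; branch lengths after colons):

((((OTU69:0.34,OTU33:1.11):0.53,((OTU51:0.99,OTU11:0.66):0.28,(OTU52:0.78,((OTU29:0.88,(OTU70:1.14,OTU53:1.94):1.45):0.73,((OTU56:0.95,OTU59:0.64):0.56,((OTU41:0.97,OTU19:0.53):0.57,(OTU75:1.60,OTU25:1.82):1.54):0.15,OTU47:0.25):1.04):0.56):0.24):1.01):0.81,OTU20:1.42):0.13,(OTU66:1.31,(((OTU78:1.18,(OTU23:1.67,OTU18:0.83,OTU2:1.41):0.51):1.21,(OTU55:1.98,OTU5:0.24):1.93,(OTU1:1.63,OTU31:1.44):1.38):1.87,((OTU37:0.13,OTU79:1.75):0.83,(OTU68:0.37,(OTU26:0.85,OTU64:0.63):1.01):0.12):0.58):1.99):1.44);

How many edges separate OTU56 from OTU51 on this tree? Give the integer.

7

The MRCA of OTU56 and OTU51 is the node subtending ((OTU51,OTU11),(OTU52,((OTU29,(OTU70,OTU53)),((OTU56,OTU59),((OTU41,OTU19),(OTU75,OTU25)),OTU47)))).
From OTU56 up to that node: 5 branches. From OTU51 up to the same node: 2 branches. Total: 5 + 2 = 7.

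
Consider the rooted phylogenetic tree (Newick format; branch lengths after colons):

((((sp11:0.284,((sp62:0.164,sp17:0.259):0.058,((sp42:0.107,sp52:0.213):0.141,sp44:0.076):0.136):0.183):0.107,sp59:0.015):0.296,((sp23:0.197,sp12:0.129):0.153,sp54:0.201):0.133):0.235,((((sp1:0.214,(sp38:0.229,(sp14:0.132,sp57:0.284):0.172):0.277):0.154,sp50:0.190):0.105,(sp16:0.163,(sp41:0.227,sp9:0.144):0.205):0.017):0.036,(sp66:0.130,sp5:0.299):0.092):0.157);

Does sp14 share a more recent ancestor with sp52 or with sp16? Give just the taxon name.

sp16

The MRCA of sp14 and sp16 subtends (((sp1,(sp38,(sp14,sp57))),sp50),(sp16,(sp41,sp9))) (8 taxa).
The MRCA of sp14 and sp52 is the root, subtending the entire tree (20 taxa).
The first is nested inside the second, so sp14 shares a more recent common ancestor with sp16.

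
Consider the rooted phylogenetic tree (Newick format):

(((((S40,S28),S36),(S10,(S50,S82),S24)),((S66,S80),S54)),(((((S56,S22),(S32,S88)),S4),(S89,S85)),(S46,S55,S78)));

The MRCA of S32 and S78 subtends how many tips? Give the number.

The MRCA of S32 and S78 is the node subtending (((((S56,S22),(S32,S88)),S4),(S89,S85)),(S46,S55,S78)).
That clade contains 10 terminal taxa: S22, S32, S4, S46, S55, S56, S78, S85, S88, S89.

10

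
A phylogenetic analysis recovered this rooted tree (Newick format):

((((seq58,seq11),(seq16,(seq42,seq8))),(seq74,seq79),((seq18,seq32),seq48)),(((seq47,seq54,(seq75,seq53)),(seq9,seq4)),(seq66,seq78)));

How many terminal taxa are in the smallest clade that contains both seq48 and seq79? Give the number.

10

The MRCA of seq48 and seq79 is the node subtending (((seq58,seq11),(seq16,(seq42,seq8))),(seq74,seq79),((seq18,seq32),seq48)).
That clade contains 10 terminal taxa: seq11, seq16, seq18, seq32, seq42, seq48, seq58, seq74, seq79, seq8.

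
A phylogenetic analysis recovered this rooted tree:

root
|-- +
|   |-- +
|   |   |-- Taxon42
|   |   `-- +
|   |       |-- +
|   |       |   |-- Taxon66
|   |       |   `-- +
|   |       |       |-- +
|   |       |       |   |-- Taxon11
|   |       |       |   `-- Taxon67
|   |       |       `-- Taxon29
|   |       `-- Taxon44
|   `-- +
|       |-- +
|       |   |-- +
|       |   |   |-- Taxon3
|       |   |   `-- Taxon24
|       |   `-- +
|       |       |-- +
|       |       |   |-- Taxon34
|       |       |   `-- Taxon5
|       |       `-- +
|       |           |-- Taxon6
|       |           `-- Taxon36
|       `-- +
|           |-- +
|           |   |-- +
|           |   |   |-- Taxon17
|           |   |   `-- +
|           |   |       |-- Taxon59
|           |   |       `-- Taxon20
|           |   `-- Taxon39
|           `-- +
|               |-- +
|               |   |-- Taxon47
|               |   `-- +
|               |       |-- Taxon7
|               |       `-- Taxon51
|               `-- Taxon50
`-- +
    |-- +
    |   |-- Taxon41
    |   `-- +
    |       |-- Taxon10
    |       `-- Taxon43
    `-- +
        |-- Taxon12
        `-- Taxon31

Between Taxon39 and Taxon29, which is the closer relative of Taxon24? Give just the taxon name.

The MRCA of Taxon24 and Taxon39 subtends (((Taxon3,Taxon24),((Taxon34,Taxon5),(Taxon6,Taxon36))),(((Taxon17,(Taxon59,Taxon20)),Taxon39),((Taxon47,(Taxon7,Taxon51)),Taxon50))) (14 taxa).
The MRCA of Taxon24 and Taxon29 subtends ((Taxon42,((Taxon66,((Taxon11,Taxon67),Taxon29)),Taxon44)),(((Taxon3,Taxon24),((Taxon34,Taxon5),(Taxon6,Taxon36))),(((Taxon17,(Taxon59,Taxon20)),Taxon39),((Taxon47,(Taxon7,Taxon51)),Taxon50)))) (20 taxa).
The first is nested inside the second, so Taxon24 shares a more recent common ancestor with Taxon39.

Taxon39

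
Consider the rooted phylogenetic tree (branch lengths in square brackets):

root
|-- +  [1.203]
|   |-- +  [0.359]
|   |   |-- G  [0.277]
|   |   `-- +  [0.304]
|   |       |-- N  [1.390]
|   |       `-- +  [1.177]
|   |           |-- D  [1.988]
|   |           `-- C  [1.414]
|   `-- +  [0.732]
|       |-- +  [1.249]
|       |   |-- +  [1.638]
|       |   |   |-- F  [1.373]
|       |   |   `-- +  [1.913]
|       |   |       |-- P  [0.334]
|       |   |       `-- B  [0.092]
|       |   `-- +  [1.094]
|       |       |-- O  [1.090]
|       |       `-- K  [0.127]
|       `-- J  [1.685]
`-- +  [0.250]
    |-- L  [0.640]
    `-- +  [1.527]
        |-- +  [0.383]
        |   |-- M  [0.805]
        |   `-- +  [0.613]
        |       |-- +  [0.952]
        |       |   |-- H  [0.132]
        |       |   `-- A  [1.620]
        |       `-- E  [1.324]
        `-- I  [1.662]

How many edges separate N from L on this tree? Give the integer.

The MRCA of N and L is the root of the tree.
From N up to that node: 4 branches. From L up to the same node: 2 branches. Total: 4 + 2 = 6.

6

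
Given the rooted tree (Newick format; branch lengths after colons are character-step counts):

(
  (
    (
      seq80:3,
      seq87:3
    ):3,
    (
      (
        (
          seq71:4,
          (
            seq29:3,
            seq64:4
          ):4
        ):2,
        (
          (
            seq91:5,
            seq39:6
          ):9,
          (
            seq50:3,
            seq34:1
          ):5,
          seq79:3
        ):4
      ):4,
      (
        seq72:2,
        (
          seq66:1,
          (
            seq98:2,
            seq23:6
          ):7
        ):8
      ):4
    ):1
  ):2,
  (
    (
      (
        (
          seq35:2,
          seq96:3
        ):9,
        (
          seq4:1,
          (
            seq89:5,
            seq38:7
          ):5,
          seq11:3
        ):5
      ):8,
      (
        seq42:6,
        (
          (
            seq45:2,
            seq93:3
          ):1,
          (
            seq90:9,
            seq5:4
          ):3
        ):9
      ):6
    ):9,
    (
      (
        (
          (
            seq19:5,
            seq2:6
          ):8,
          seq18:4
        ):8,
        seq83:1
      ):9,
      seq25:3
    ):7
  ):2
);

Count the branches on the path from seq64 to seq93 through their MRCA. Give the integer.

12

The MRCA of seq64 and seq93 is the root of the tree.
From seq64 up to that node: 6 branches. From seq93 up to the same node: 6 branches. Total: 6 + 6 = 12.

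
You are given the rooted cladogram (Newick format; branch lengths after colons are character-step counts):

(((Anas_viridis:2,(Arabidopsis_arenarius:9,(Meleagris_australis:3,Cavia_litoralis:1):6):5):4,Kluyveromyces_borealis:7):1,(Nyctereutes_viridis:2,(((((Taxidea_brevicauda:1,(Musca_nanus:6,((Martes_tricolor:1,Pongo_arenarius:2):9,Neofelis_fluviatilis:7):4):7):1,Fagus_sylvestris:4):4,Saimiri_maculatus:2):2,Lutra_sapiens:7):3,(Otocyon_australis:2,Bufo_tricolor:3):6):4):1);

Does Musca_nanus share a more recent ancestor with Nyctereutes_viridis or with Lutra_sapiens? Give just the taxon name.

Lutra_sapiens

The MRCA of Musca_nanus and Lutra_sapiens subtends ((((Taxidea_brevicauda,(Musca_nanus,((Martes_tricolor,Pongo_arenarius),Neofelis_fluviatilis))),Fagus_sylvestris),Saimiri_maculatus),Lutra_sapiens) (8 taxa).
The MRCA of Musca_nanus and Nyctereutes_viridis subtends (Nyctereutes_viridis,(((((Taxidea_brevicauda,(Musca_nanus,((Martes_tricolor,Pongo_arenarius),Neofelis_fluviatilis))),Fagus_sylvestris),Saimiri_maculatus),Lutra_sapiens),(Otocyon_australis,Bufo_tricolor))) (11 taxa).
The first is nested inside the second, so Musca_nanus shares a more recent common ancestor with Lutra_sapiens.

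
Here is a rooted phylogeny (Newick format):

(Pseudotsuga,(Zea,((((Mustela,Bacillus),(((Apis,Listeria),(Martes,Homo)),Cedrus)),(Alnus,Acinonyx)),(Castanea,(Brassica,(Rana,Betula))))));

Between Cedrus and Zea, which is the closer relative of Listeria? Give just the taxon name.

The MRCA of Listeria and Cedrus subtends (((Apis,Listeria),(Martes,Homo)),Cedrus) (5 taxa).
The MRCA of Listeria and Zea subtends (Zea,((((Mustela,Bacillus),(((Apis,Listeria),(Martes,Homo)),Cedrus)),(Alnus,Acinonyx)),(Castanea,(Brassica,(Rana,Betula))))) (14 taxa).
The first is nested inside the second, so Listeria shares a more recent common ancestor with Cedrus.

Cedrus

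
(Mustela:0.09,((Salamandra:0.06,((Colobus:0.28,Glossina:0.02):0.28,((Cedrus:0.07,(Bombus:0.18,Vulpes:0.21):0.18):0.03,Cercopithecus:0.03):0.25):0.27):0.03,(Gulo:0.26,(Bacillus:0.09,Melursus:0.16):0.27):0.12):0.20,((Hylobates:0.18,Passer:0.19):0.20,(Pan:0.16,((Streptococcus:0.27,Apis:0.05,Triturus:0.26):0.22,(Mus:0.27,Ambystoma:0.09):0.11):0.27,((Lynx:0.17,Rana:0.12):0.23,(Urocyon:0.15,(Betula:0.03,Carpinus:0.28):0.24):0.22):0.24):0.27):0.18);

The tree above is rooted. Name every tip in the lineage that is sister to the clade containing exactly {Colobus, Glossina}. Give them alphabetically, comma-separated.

Bombus, Cedrus, Cercopithecus, Vulpes

The clade containing exactly {Colobus, Glossina} attaches to the tree at the node subtending ((Colobus,Glossina),((Cedrus,(Bombus,Vulpes)),Cercopithecus)).
The other lineage descending from that same node — the sister group — is ((Cedrus,(Bombus,Vulpes)),Cercopithecus); its 4 tips in alphabetical order are the answer.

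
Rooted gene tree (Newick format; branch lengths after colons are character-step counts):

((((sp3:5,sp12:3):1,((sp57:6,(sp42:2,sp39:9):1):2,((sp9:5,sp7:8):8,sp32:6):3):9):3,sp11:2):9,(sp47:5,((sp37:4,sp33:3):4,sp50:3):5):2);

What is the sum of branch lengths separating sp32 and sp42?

The path runs sp32 → … → MRCA → … → sp42; the MRCA is the node subtending ((sp57,(sp42,sp39)),((sp9,sp7),sp32)).
Branch lengths along that path: 6 + 3 + 2 + 1 + 2 = 14.

14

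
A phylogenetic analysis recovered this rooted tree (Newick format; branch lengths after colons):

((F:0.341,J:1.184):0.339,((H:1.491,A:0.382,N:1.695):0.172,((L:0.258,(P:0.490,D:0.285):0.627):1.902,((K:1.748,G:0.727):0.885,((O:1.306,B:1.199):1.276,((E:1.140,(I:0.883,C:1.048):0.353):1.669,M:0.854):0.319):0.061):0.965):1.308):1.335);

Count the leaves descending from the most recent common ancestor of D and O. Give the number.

11

The MRCA of D and O is the node subtending ((L,(P,D)),((K,G),((O,B),((E,(I,C)),M)))).
That clade contains 11 terminal taxa: B, C, D, E, G, I, K, L, M, O, P.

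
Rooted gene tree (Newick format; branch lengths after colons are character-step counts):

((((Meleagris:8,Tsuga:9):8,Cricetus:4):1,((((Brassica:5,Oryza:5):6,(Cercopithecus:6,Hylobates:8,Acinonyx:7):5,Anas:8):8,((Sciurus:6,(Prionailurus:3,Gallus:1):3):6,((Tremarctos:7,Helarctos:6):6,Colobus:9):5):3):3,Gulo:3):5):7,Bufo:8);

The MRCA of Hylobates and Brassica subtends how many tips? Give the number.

6

The MRCA of Hylobates and Brassica is the node subtending ((Brassica,Oryza),(Cercopithecus,Hylobates,Acinonyx),Anas).
That clade contains 6 terminal taxa: Acinonyx, Anas, Brassica, Cercopithecus, Hylobates, Oryza.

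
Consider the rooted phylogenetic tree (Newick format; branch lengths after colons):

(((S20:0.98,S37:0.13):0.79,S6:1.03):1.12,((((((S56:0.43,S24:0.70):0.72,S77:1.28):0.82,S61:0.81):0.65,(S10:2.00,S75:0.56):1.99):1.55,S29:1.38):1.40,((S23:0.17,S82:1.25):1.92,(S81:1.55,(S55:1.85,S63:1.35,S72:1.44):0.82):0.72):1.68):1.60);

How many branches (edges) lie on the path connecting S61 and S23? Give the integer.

The MRCA of S61 and S23 is the node subtending ((((((S56,S24),S77),S61),(S10,S75)),S29),((S23,S82),(S81,(S55,S63,S72)))).
From S61 up to that node: 4 branches. From S23 up to the same node: 3 branches. Total: 4 + 3 = 7.

7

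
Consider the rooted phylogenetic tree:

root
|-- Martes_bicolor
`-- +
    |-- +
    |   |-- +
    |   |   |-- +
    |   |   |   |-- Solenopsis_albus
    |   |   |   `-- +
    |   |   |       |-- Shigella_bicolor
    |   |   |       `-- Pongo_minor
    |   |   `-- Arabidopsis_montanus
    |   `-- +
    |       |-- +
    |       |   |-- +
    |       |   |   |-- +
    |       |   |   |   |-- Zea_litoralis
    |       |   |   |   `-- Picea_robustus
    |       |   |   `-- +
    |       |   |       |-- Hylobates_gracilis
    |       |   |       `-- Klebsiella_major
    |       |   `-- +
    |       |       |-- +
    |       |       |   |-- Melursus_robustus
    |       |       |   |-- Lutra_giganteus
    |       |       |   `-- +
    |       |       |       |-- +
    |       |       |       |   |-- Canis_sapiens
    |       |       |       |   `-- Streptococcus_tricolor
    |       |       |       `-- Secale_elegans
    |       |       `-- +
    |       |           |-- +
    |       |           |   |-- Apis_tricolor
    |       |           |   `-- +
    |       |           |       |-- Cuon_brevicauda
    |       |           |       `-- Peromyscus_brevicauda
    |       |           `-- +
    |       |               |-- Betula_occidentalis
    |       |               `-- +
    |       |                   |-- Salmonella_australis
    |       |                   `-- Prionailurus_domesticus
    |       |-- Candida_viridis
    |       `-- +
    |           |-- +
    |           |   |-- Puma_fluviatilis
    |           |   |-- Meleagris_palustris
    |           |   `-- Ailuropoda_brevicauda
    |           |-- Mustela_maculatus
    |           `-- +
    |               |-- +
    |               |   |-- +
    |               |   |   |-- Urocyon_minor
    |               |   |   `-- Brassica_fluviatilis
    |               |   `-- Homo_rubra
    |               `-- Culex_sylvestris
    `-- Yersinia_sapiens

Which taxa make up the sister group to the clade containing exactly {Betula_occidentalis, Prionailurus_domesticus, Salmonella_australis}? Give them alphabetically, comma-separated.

Apis_tricolor, Cuon_brevicauda, Peromyscus_brevicauda

The clade containing exactly {Betula_occidentalis, Prionailurus_domesticus, Salmonella_australis} attaches to the tree at the node subtending ((Apis_tricolor,(Cuon_brevicauda,Peromyscus_brevicauda)),(Betula_occidentalis,(Salmonella_australis,Prionailurus_domesticus))).
The other lineage descending from that same node — the sister group — is (Apis_tricolor,(Cuon_brevicauda,Peromyscus_brevicauda)); its 3 tips in alphabetical order are the answer.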